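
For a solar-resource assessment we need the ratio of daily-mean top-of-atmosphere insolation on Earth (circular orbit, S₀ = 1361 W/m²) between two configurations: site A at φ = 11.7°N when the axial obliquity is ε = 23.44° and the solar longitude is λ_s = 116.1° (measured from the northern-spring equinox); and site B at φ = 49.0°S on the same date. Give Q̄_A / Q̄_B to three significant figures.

Q̄_A / Q̄_B ≈ 4.13

— Configuration A (φ=+11.7°):
Solar declination: sin δ = sin ε · sin λ_s = sin 23.44° × sin 116.1° = 0.35723, so δ = +20.930°.
cos H₀ = −tan(+11.7°) tan(+20.930°) = -0.0792, H₀ = 1.6501 rad.
Bracket: H₀ sin φ sin δ + cos φ cos δ sin H₀ = 1.6501×0.20279×0.35723 + 0.97922×0.93402×0.99686 = 0.119538 + 0.911739 = 1.031277.
Q̄ = (S₀/π) × [bracket] = (1361/π) × 1.031277 = 446.77 W/m².
— Configuration B (φ=-49.0°):
cos H₀ = −tan(-49.0°) tan(+20.930°) = 0.4400, H₀ = 1.1152 rad.
Bracket: H₀ sin φ sin δ + cos φ cos δ sin H₀ = 1.1152×-0.75471×0.35723 + 0.65606×0.93402×0.89801 = -0.300664 + 0.550276 = 0.249612.
Q̄ = (S₀/π) × [bracket] = (1361/π) × 0.249612 = 108.14 W/m².
Ratio Q̄_A / Q̄_B = 446.77 / 108.14 = 4.131.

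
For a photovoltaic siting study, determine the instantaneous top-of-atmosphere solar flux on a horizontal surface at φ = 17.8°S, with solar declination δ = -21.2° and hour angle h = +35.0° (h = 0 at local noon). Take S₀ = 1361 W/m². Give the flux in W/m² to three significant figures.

1.14e+03 W/m²

cos θ_z = sin φ sin δ + cos φ cos δ cos h = 0.110547 + 0.727155 = 0.837702.
Flux = S₀ · cos θ_z = 1361 × 0.837702 = 1140 W/m².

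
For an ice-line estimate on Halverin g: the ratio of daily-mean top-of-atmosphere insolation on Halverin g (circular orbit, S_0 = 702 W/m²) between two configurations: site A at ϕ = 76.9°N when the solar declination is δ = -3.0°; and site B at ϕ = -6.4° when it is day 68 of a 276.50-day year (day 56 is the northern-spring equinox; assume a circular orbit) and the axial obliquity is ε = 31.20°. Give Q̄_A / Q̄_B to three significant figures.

— Configuration A (ϕ=+76.9°):
cos h₀ = −tan(+76.9°) tan(-3.000°) = 0.2252, h₀ = 1.3436 rad.
Bracket: h₀ sin ϕ sin δ + cos ϕ cos δ sin h₀ = 1.3436×0.97398×-0.05234 + 0.22665×0.99863×0.97431 = -0.068494 + 0.220525 = 0.152031.
Q̄ = (S_0/π) × [bracket] = (702/π) × 0.152031 = 33.972 W/m².
— Configuration B (ϕ=-6.4°):
Solar longitude: L_s = 360° × (68 − 56)/276.50 = 15.624°.
sin δ = sin 31.20° × sin 15.624° = 0.13952, so δ = +8.020°.
cos h₀ = −tan(-6.4°) tan(+8.020°) = 0.0158, h₀ = 1.5550 rad.
Bracket: h₀ sin ϕ sin δ + cos ϕ cos δ sin h₀ = 1.5550×-0.11147×0.13952 + 0.99377×0.99022×0.99988 = -0.024184 + 0.983933 = 0.959749.
Q̄ = (S_0/π) × [bracket] = (702/π) × 0.959749 = 214.46 W/m².
Ratio Q̄_A / Q̄_B = 33.972 / 214.46 = 0.1584.

Q̄_A / Q̄_B ≈ 0.158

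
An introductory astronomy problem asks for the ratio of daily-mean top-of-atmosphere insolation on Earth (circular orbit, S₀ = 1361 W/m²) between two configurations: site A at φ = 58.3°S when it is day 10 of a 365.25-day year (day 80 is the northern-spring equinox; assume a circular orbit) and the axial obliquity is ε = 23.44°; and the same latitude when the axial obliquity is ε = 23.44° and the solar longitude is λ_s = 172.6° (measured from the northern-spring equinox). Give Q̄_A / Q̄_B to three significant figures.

Q̄_A / Q̄_B ≈ 2.38

— Configuration A (φ=-58.3°):
Solar longitude: λ_s = 360° × (10 − 80)/365.25 = -68.994°, i.e. -68.994° + 360° = 291.006°.
sin δ = sin 23.44° × sin 291.006° = -0.37135, so δ = -21.799°.
cos H₀ = −tan(-58.3°) tan(-21.799°) = -0.6476, H₀ = 2.2752 rad.
Bracket: H₀ sin φ sin δ + cos φ cos δ sin H₀ = 2.2752×-0.85081×-0.37135 + 0.52547×0.92849×0.76200 = 0.718846 + 0.371775 = 1.090621.
Q̄ = (S₀/π) × [bracket] = (1361/π) × 1.090621 = 472.48 W/m².
— Configuration B (φ=-58.3°):
Solar declination: sin δ = sin ε · sin λ_s = sin 23.44° × sin 172.6° = 0.05123, so δ = +2.937°.
cos H₀ = −tan(-58.3°) tan(+2.937°) = 0.0831, H₀ = 1.4876 rad.
Bracket: H₀ sin φ sin δ + cos φ cos δ sin H₀ = 1.4876×-0.85081×0.05123 + 0.52547×0.99869×0.99654 = -0.064840 + 0.522966 = 0.458126.
Q̄ = (S₀/π) × [bracket] = (1361/π) × 0.458126 = 198.47 W/m².
Ratio Q̄_A / Q̄_B = 472.48 / 198.47 = 2.381.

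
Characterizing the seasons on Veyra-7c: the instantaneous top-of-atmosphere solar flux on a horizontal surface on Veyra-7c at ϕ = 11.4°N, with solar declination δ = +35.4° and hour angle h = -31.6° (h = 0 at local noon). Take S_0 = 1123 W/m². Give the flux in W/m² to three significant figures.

893 W/m²

cos θ_z = sin ϕ sin δ + cos ϕ cos δ cos h = 0.114499 + 0.680569 = 0.795068.
Flux = S_0 · cos θ_z = 1123 × 0.795068 = 892.9 W/m².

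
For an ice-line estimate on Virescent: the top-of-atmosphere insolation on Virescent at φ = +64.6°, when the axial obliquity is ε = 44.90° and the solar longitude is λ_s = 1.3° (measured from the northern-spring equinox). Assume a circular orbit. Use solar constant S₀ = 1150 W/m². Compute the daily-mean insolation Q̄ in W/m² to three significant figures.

Solar declination: sin δ = sin ε · sin λ_s = sin 44.90° × sin 1.3° = 0.01601, so δ = +0.918°.
cos H₀ = −tan(+64.6°) tan(+0.918°) = -0.0337, H₀ = 1.6045 rad.
Bracket: H₀ sin φ sin δ + cos φ cos δ sin H₀ = 1.6045×0.90334×0.01601 + 0.42894×0.99987×0.99943 = 0.023205 + 0.428640 = 0.451845.
Q̄ = (S₀/π) × [bracket] = (1150/π) × 0.451845 = 165.4 W/m².

Q̄ ≈ 165 W/m²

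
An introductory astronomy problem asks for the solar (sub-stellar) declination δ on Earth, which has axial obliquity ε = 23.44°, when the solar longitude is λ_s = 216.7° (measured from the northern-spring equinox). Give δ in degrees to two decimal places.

δ = -13.75°

sin δ = sin ε · sin λ_s = sin 23.44° × sin 216.7° = -0.237728.
δ = arcsin(-0.237728) = -13.75°.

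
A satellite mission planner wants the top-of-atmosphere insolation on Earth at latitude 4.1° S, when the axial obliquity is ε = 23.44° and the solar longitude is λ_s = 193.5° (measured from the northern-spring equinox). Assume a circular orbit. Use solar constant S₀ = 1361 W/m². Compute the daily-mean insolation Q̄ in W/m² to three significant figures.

Q̄ ≈ 435 W/m²

Solar declination: sin δ = sin ε · sin λ_s = sin 23.44° × sin 193.5° = -0.09286, so δ = -5.328°.
cos H₀ = −tan(-4.1°) tan(-5.328°) = -0.0067, H₀ = 1.5775 rad.
Bracket: H₀ sin φ sin δ + cos φ cos δ sin H₀ = 1.5775×-0.07150×-0.09286 + 0.99744×0.99568×0.99998 = 0.010474 + 0.993111 = 1.003585.
Q̄ = (S₀/π) × [bracket] = (1361/π) × 1.003585 = 434.8 W/m².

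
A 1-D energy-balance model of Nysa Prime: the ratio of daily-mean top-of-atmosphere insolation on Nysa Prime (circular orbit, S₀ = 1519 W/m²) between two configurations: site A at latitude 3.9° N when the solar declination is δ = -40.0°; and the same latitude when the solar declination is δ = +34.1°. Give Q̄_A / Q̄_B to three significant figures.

Q̄_A / Q̄_B ≈ 0.786

— Configuration A (φ=+3.9°):
cos H₀ = −tan(+3.9°) tan(-40.000°) = 0.0572, H₀ = 1.5136 rad.
Bracket: H₀ sin φ sin δ + cos φ cos δ sin H₀ = 1.5136×0.06802×-0.64279 + 0.99768×0.76604×0.99836 = -0.066178 + 0.763009 = 0.696831.
Q̄ = (S₀/π) × [bracket] = (1519/π) × 0.696831 = 336.93 W/m².
— Configuration B (φ=+3.9°):
cos H₀ = −tan(+3.9°) tan(+34.100°) = -0.0462, H₀ = 1.6170 rad.
Bracket: H₀ sin φ sin δ + cos φ cos δ sin H₀ = 1.6170×0.06802×0.56064 + 0.99768×0.82806×0.99893 = 0.061664 + 0.825255 = 0.886919.
Q̄ = (S₀/π) × [bracket] = (1519/π) × 0.886919 = 428.84 W/m².
Ratio Q̄_A / Q̄_B = 336.93 / 428.84 = 0.7857.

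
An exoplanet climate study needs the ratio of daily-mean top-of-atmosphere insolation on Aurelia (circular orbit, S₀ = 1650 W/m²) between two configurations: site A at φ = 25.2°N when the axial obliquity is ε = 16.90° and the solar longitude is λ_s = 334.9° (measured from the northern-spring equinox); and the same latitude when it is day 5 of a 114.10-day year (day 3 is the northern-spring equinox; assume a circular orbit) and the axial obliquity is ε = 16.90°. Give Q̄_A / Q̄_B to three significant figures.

— Configuration A (φ=+25.2°):
Solar declination: sin δ = sin ε · sin λ_s = sin 16.90° × sin 334.9° = -0.12332, so δ = -7.084°.
cos H₀ = −tan(+25.2°) tan(-7.084°) = 0.0585, H₀ = 1.5123 rad.
Bracket: H₀ sin φ sin δ + cos φ cos δ sin H₀ = 1.5123×0.42578×-0.12332 + 0.90483×0.99237×0.99829 = -0.079407 + 0.896391 = 0.816984.
Q̄ = (S₀/π) × [bracket] = (1650/π) × 0.816984 = 429.09 W/m².
— Configuration B (φ=+25.2°):
Solar longitude: λ_s = 360° × (5 − 3)/114.10 = 6.310°.
sin δ = sin 16.90° × sin 6.310° = 0.03195, so δ = +1.831°.
cos H₀ = −tan(+25.2°) tan(+1.831°) = -0.0150, H₀ = 1.5858 rad.
Bracket: H₀ sin φ sin δ + cos φ cos δ sin H₀ = 1.5858×0.42578×0.03195 + 0.90483×0.99949×0.99989 = 0.021573 + 0.904269 = 0.925842.
Q̄ = (S₀/π) × [bracket] = (1650/π) × 0.925842 = 486.26 W/m².
Ratio Q̄_A / Q̄_B = 429.09 / 486.26 = 0.8824.

Q̄_A / Q̄_B ≈ 0.882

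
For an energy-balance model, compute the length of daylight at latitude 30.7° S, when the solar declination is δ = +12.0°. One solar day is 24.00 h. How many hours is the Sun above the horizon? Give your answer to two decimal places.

11.03 h

cos h₀ = −tan ϕ · tan δ = −tan(-30.7°) × tan(+12.000°) = 0.1262, so h₀ = 1.4443 rad = 82.75°.
Daylight = 2h₀/(2π) × 24.00 h = (1.4443/π) × 24.00 = 11.03 h.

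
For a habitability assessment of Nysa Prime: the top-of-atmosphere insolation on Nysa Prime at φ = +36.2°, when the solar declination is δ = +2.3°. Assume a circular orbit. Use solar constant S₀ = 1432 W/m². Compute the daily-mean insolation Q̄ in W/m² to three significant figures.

Q̄ ≈ 385 W/m²

cos H₀ = −tan(+36.2°) tan(+2.300°) = -0.0294, H₀ = 1.6002 rad.
Bracket: H₀ sin φ sin δ + cos φ cos δ sin H₀ = 1.6002×0.59061×0.04013 + 0.80696×0.99919×0.99957 = 0.037927 + 0.805960 = 0.843887.
Q̄ = (S₀/π) × [bracket] = (1432/π) × 0.843887 = 384.7 W/m².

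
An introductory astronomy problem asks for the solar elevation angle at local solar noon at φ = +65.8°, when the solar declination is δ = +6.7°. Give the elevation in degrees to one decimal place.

30.9°

At local noon the hour angle is zero, so the zenith angle equals |φ − δ| = |+65.8° − (+6.700°)| = 59.100°.
Elevation = 90° − 59.100° = 30.9°.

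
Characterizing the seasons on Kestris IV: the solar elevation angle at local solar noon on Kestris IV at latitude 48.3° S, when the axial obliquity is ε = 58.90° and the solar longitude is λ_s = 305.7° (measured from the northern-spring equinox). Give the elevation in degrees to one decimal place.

85.8°

Solar declination: sin δ = sin ε · sin λ_s = sin 58.90° × sin 305.7° = -0.69536, so δ = -44.056°.
At local noon the hour angle is zero, so the zenith angle equals |φ − δ| = |-48.3° − (-44.056°)| = 4.244°.
Elevation = 90° − 4.244° = 85.8°.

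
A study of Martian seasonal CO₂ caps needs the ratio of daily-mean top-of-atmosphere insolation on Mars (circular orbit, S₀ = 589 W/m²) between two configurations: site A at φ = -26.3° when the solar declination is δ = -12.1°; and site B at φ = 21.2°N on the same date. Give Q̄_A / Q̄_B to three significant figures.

— Configuration A (φ=-26.3°):
cos H₀ = −tan(-26.3°) tan(-12.100°) = -0.1060, H₀ = 1.6769 rad.
Bracket: H₀ sin φ sin δ + cos φ cos δ sin H₀ = 1.6769×-0.44307×-0.20962 + 0.89649×0.97778×0.99437 = 0.155744 + 0.871635 = 1.027379.
Q̄ = (S₀/π) × [bracket] = (589/π) × 1.027379 = 192.62 W/m².
— Configuration B (φ=+21.2°):
cos H₀ = −tan(+21.2°) tan(-12.100°) = 0.0832, H₀ = 1.4875 rad.
Bracket: H₀ sin φ sin δ + cos φ cos δ sin H₀ = 1.4875×0.36162×-0.20962 + 0.93232×0.97778×0.99654 = -0.112757 + 0.908450 = 0.795693.
Q̄ = (S₀/π) × [bracket] = (589/π) × 0.795693 = 149.18 W/m².
Ratio Q̄_A / Q̄_B = 192.62 / 149.18 = 1.291.

Q̄_A / Q̄_B ≈ 1.29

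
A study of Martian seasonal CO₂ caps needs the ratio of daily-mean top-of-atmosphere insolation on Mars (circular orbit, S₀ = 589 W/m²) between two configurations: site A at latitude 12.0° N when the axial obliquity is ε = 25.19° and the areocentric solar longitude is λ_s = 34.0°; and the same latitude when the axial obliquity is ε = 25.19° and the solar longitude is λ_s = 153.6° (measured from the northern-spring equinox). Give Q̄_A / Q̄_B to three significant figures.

— Configuration A (φ=+12.0°):
sin δ = sin 25.19° × sin 34.0° = 0.23800, so δ = +13.769°.
cos H₀ = −tan(+12.0°) tan(+13.769°) = -0.0521, H₀ = 1.6229 rad.
Bracket: H₀ sin φ sin δ + cos φ cos δ sin H₀ = 1.6229×0.20791×0.23800 + 0.97815×0.97126×0.99864 = 0.080305 + 0.948746 = 1.029051.
Q̄ = (S₀/π) × [bracket] = (589/π) × 1.029051 = 192.93 W/m².
— Configuration B (φ=+12.0°):
Solar declination: sin δ = sin ε · sin λ_s = sin 25.19° × sin 153.6° = 0.18925, so δ = +10.909°.
cos H₀ = −tan(+12.0°) tan(+10.909°) = -0.0410, H₀ = 1.6118 rad.
Bracket: H₀ sin φ sin δ + cos φ cos δ sin H₀ = 1.6118×0.20791×0.18925 + 0.97815×0.98193×0.99916 = 0.063419 + 0.959668 = 1.023087.
Q̄ = (S₀/π) × [bracket] = (589/π) × 1.023087 = 191.81 W/m².
Ratio Q̄_A / Q̄_B = 192.93 / 191.81 = 1.006.

Q̄_A / Q̄_B ≈ 1.01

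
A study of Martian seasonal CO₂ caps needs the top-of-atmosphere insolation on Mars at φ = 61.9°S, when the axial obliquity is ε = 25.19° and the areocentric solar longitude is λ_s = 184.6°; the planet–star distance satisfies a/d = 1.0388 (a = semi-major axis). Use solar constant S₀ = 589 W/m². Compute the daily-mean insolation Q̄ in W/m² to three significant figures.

Q̄ ≈ 105 W/m²

sin δ = sin 25.19° × sin 184.6° = -0.03413, so δ = -1.956°.
cos H₀ = −tan(-61.9°) tan(-1.956°) = -0.0640, H₀ = 1.6348 rad.
Bracket: H₀ sin φ sin δ + cos φ cos δ sin H₀ = 1.6348×-0.88213×-0.03413 + 0.47101×0.99942×0.99795 = 0.049219 + 0.469772 = 0.518991.
Inverse-square distance factor (a/d)² = 1.0388² = 1.079105.
Q̄ = (S₀/π) × 1.079105 × [bracket] = (589/π) × 1.079105 × 0.518991 = 105.0 W/m².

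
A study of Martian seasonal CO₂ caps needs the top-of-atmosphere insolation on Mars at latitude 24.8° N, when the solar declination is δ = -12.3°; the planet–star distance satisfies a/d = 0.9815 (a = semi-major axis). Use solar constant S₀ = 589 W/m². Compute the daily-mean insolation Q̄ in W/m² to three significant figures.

Q̄ ≈ 136 W/m²

cos H₀ = −tan(+24.8°) tan(-12.300°) = 0.1007, H₀ = 1.4699 rad.
Bracket: H₀ sin φ sin δ + cos φ cos δ sin H₀ = 1.4699×0.41945×-0.21303 + 0.90778×0.97705×0.99491 = -0.131344 + 0.882432 = 0.751088.
Inverse-square distance factor (a/d)² = 0.9815² = 0.963342.
Q̄ = (S₀/π) × 0.963342 × [bracket] = (589/π) × 0.963342 × 0.751088 = 135.7 W/m².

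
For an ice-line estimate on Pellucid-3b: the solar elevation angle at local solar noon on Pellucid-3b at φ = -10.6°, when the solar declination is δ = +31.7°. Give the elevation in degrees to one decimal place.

At local noon the hour angle is zero, so the zenith angle equals |φ − δ| = |-10.6° − (+31.700°)| = 42.300°.
Elevation = 90° − 42.300° = 47.7°.

47.7°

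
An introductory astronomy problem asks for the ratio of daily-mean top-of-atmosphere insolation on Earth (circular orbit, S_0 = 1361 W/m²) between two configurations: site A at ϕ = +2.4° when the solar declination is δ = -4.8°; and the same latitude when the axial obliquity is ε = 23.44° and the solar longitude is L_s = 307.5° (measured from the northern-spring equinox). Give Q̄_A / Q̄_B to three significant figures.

— Configuration A (ϕ=+2.4°):
cos h₀ = −tan(+2.4°) tan(-4.800°) = 0.0035, h₀ = 1.5673 rad.
Bracket: h₀ sin ϕ sin δ + cos ϕ cos δ sin h₀ = 1.5673×0.04188×-0.08368 + 0.99912×0.99649×0.99999 = -0.005493 + 0.995603 = 0.990110.
Q̄ = (S_0/π) × [bracket] = (1361/π) × 0.990110 = 428.94 W/m².
— Configuration B (ϕ=+2.4°):
Solar declination: sin δ = sin ε · sin L_s = sin 23.44° × sin 307.5° = -0.31559, so δ = -18.396°.
cos h₀ = −tan(+2.4°) tan(-18.396°) = 0.0139, h₀ = 1.5569 rad.
Bracket: h₀ sin ϕ sin δ + cos ϕ cos δ sin h₀ = 1.5569×0.04188×-0.31559 + 0.99912×0.94890×0.99990 = -0.020577 + 0.947970 = 0.927393.
Q̄ = (S_0/π) × [bracket] = (1361/π) × 0.927393 = 401.76 W/m².
Ratio Q̄_A / Q̄_B = 428.94 / 401.76 = 1.068.

Q̄_A / Q̄_B ≈ 1.07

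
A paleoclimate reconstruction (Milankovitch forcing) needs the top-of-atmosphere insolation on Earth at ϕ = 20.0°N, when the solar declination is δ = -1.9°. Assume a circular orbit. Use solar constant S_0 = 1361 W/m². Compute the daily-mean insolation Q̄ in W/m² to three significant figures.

cos h₀ = −tan(+20.0°) tan(-1.900°) = 0.0121, h₀ = 1.5587 rad.
Bracket: h₀ sin ϕ sin δ + cos ϕ cos δ sin h₀ = 1.5587×0.34202×-0.03316 + 0.93969×0.99945×0.99993 = -0.017678 + 0.939107 = 0.921429.
Q̄ = (S_0/π) × [bracket] = (1361/π) × 0.921429 = 399.2 W/m².

Q̄ ≈ 399 W/m²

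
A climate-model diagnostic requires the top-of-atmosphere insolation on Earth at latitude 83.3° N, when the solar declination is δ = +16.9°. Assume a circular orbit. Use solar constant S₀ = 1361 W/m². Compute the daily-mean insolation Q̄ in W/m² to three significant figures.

cos H₀ = −tan(+83.3°) tan(+16.900°) = -2.5863 ≤ −1 ⇒ polar day, H₀ = π.
Bracket: H₀ sin φ sin δ + cos φ cos δ sin H₀ = 3.1416×0.99317×0.29070 + 0.11667×0.95681×0.00000 = 0.907026 + 0.000000 = 0.907026.
Q̄ = (S₀/π) × [bracket] = (1361/π) × 0.907026 = 392.9 W/m².

Q̄ ≈ 393 W/m²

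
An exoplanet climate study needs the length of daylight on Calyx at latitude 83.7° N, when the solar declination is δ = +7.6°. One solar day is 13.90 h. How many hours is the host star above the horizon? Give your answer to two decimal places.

Sunrise equation: cos H₀ = −tan φ · tan δ = -1.2086 ≤ −1, so the host star never sets (polar day) and H₀ = π.
Daylight = 2H₀/(2π) × 13.90 h = (3.1416/π) × 13.90 = 13.90 h.

13.90 h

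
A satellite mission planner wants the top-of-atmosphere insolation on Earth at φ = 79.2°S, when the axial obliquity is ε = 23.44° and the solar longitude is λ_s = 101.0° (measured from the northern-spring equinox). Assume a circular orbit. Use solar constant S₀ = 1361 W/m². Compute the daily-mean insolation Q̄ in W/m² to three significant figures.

Solar declination: sin δ = sin ε · sin λ_s = sin 23.44° × sin 101.0° = 0.39048, so δ = +22.984°.
cos H₀ = −tan(-79.2°) tan(+22.984°) = 2.2235 ≥ 1 ⇒ polar night, H₀ = 0 and Q̄ = 0.

Q̄ ≈ 0.00 W/m²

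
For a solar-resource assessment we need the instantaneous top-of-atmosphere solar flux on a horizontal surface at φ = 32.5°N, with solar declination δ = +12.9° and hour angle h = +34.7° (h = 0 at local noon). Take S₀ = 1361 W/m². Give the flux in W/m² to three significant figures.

1.08e+03 W/m²

cos θ_z = sin φ sin δ + cos φ cos δ cos h = 0.119952 + 0.675889 = 0.795841.
Flux = S₀ · cos θ_z = 1361 × 0.795841 = 1083 W/m².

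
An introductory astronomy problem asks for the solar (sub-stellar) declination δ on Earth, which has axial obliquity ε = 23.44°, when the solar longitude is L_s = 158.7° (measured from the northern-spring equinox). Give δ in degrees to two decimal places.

δ = +8.31°

sin δ = sin ε · sin L_s = sin 23.44° × sin 158.7° = 0.144497.
δ = arcsin(0.144497) = +8.31°.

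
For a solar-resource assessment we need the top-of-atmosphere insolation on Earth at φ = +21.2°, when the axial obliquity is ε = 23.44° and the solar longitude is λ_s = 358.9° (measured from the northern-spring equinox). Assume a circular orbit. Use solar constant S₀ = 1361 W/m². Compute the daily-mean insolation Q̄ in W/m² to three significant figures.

Solar declination: sin δ = sin ε · sin λ_s = sin 23.44° × sin 358.9° = -0.00764, so δ = -0.438°.
cos H₀ = −tan(+21.2°) tan(-0.438°) = 0.0030, H₀ = 1.5678 rad.
Bracket: H₀ sin φ sin δ + cos φ cos δ sin H₀ = 1.5678×0.36162×-0.00764 + 0.93232×0.99997×1.00000 = -0.004331 + 0.932292 = 0.927961.
Q̄ = (S₀/π) × [bracket] = (1361/π) × 0.927961 = 402.0 W/m².

Q̄ ≈ 402 W/m²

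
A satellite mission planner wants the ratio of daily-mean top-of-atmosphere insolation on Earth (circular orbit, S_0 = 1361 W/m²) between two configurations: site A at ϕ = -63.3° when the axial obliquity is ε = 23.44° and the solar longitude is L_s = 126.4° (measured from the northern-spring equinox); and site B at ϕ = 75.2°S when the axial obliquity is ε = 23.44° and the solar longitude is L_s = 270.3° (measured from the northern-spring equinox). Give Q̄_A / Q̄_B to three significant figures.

Q̄_A / Q̄_B ≈ 0.0635

— Configuration A (ϕ=-63.3°):
Solar declination: sin δ = sin ε · sin L_s = sin 23.44° × sin 126.4° = 0.32018, so δ = +18.674°.
cos h₀ = −tan(-63.3°) tan(+18.674°) = 0.6720, h₀ = 0.8339 rad.
Bracket: h₀ sin ϕ sin δ + cos ϕ cos δ sin h₀ = 0.8339×-0.89337×0.32018 + 0.44932×0.94736×0.74057 = -0.238528 + 0.315237 = 0.076709.
Q̄ = (S_0/π) × [bracket] = (1361/π) × 0.076709 = 33.232 W/m².
— Configuration B (ϕ=-75.2°):
Solar declination: sin δ = sin ε · sin L_s = sin 23.44° × sin 270.3° = -0.39778, so δ = -23.440°.
cos h₀ = −tan(-75.2°) tan(-23.440°) = -1.6410 ≤ −1 ⇒ polar day, h₀ = π.
Bracket: h₀ sin ϕ sin δ + cos ϕ cos δ sin h₀ = 3.1416×-0.96682×-0.39778 + 0.25545×0.91748×0.00000 = 1.208202 + 0.000000 = 1.208202.
Q̄ = (S_0/π) × [bracket] = (1361/π) × 1.208202 = 523.42 W/m².
Ratio Q̄_A / Q̄_B = 33.232 / 523.42 = 0.06349.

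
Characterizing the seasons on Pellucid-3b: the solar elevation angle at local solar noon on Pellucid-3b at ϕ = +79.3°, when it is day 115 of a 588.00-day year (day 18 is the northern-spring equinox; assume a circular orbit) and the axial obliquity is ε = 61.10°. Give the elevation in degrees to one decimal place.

59.6°

Solar longitude: L_s = 360° × (115 − 18)/588.00 = 59.388°.
sin δ = sin 61.10° × sin 59.388° = 0.75345, so δ = +48.890°.
At local noon the hour angle is zero, so the zenith angle equals |ϕ − δ| = |+79.3° − (+48.890°)| = 30.410°.
Elevation = 90° − 30.410° = 59.6°.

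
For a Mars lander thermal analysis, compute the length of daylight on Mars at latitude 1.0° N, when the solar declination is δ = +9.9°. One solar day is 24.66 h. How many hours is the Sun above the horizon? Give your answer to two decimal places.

12.35 h

cos H₀ = −tan φ · tan δ = −tan(+1.0°) × tan(+9.900°) = -0.0030, so H₀ = 1.5738 rad = 90.17°.
Daylight = 2H₀/(2π) × 24.66 h = (1.5738/π) × 24.66 = 12.35 h.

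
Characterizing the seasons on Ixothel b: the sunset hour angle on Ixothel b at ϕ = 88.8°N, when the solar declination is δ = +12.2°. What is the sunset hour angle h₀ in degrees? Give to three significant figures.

Sunrise equation: cos h₀ = −tan ϕ · tan δ = -10.3216 ≤ −1, so the host star never sets (polar day) and h₀ = π.

h₀ = 180°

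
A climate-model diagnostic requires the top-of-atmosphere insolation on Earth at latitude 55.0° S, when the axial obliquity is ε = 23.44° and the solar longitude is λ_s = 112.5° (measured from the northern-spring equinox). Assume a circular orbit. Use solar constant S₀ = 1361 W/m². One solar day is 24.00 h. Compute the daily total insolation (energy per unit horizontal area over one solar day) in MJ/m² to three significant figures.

5.54 MJ/m²

Solar declination: sin δ = sin ε · sin λ_s = sin 23.44° × sin 112.5° = 0.36751, so δ = +21.562°.
cos H₀ = −tan(-55.0°) tan(+21.562°) = 0.5643, H₀ = 0.9712 rad.
Bracket: H₀ sin φ sin δ + cos φ cos δ sin H₀ = 0.9712×-0.81915×0.36751 + 0.57358×0.93002×0.82554 = -0.292376 + 0.440377 = 0.148001.
Q̄ = (S₀/π) × [bracket] = (1361/π) × 0.148001 = 64.117 W/m².
Daily total = Q̄ × 24.00 h × 3600 s/h = 64.117 × 24.00 × 3600 / 10⁶ = 5.540 MJ/m².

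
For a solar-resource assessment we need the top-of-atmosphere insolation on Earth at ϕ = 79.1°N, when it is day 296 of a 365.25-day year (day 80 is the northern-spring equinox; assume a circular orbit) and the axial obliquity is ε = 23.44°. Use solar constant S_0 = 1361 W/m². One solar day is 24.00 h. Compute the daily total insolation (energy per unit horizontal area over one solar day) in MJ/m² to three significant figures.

0.00 MJ/m²

Solar longitude: L_s = 360° × (296 − 80)/365.25 = 212.895°.
sin δ = sin 23.44° × sin 212.895° = -0.21604, so δ = -12.477°.
cos h₀ = −tan(+79.1°) tan(-12.477°) = 1.1490 ≥ 1 ⇒ polar night, h₀ = 0 and Q̄ = 0.
Daily total = Q̄ × 24.00 h × 3600 s/h = 0.00 MJ/m².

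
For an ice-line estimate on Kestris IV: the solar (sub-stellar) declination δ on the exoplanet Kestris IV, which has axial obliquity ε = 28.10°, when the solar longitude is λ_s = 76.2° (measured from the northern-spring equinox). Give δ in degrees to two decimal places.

δ = +27.22°

sin δ = sin ε · sin λ_s = sin 28.10° × sin 76.2° = 0.457416.
δ = arcsin(0.457416) = +27.22°.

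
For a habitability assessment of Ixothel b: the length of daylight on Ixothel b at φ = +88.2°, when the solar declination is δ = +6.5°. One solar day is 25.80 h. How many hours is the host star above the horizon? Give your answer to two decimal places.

25.80 h

Sunrise equation: cos H₀ = −tan φ · tan δ = -3.6255 ≤ −1, so the host star never sets (polar day) and H₀ = π.
Daylight = 2H₀/(2π) × 25.80 h = (3.1416/π) × 25.80 = 25.80 h.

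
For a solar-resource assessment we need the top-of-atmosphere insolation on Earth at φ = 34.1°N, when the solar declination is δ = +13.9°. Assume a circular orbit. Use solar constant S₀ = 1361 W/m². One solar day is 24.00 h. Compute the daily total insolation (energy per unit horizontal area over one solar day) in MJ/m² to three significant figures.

38.4 MJ/m²

cos H₀ = −tan(+34.1°) tan(+13.900°) = -0.1676, H₀ = 1.7391 rad.
Bracket: H₀ sin φ sin δ + cos φ cos δ sin H₀ = 1.7391×0.56064×0.24023 + 0.82806×0.97072×0.98586 = 0.234226 + 0.792448 = 1.026674.
Q̄ = (S₀/π) × [bracket] = (1361/π) × 1.026674 = 444.78 W/m².
Daily total = Q̄ × 24.00 h × 3600 s/h = 444.78 × 24.00 × 3600 / 10⁶ = 38.43 MJ/m².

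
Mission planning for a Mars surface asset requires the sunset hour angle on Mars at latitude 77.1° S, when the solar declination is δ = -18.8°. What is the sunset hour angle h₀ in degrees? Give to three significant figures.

Sunrise equation: cos h₀ = −tan ϕ · tan δ = -1.4864 ≤ −1, so the Sun never sets (polar day) and h₀ = π.

h₀ = 180°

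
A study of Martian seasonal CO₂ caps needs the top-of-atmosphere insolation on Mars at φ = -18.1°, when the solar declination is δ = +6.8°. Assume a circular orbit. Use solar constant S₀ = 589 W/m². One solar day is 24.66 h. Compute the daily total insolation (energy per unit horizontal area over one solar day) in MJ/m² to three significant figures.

14.8 MJ/m²

cos H₀ = −tan(-18.1°) tan(+6.800°) = 0.0390, H₀ = 1.5318 rad.
Bracket: H₀ sin φ sin δ + cos φ cos δ sin H₀ = 1.5318×-0.31068×0.11840 + 0.95052×0.99297×0.99924 = -0.056347 + 0.943121 = 0.886774.
Q̄ = (S₀/π) × [bracket] = (589/π) × 0.886774 = 166.26 W/m².
Daily total = Q̄ × 24.66 h × 3600 s/h = 166.26 × 24.66 × 3600 / 10⁶ = 14.76 MJ/m².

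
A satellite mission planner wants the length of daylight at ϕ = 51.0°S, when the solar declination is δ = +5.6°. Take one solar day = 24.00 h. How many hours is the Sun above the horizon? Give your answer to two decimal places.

11.07 h

cos h₀ = −tan ϕ · tan δ = −tan(-51.0°) × tan(+5.600°) = 0.1211, so h₀ = 1.4494 rad = 83.05°.
Daylight = 2h₀/(2π) × 24.00 h = (1.4494/π) × 24.00 = 11.07 h.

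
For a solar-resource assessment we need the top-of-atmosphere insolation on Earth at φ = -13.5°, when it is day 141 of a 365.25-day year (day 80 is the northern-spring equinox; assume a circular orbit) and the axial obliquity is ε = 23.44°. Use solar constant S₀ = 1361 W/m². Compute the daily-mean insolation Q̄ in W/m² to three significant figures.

Solar longitude: λ_s = 360° × (141 − 80)/365.25 = 60.123°.
sin δ = sin 23.44° × sin 60.123° = 0.34492, so δ = +20.177°.
cos H₀ = −tan(-13.5°) tan(+20.177°) = 0.0882, H₀ = 1.4825 rad.
Bracket: H₀ sin φ sin δ + cos φ cos δ sin H₀ = 1.4825×-0.23345×0.34492 + 0.97237×0.93863×0.99610 = -0.119373 + 0.909136 = 0.789763.
Q̄ = (S₀/π) × [bracket] = (1361/π) × 0.789763 = 342.1 W/m².

Q̄ ≈ 342 W/m²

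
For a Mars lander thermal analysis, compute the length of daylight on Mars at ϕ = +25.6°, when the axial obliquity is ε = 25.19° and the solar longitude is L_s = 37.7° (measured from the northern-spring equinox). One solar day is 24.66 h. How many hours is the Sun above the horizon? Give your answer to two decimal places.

13.35 h

Solar declination: sin δ = sin ε · sin L_s = sin 25.19° × sin 37.7° = 0.26028, so δ = +15.087°.
cos h₀ = −tan ϕ · tan δ = −tan(+25.6°) × tan(+15.087°) = -0.1292, so h₀ = 1.7003 rad = 97.42°.
Daylight = 2h₀/(2π) × 24.66 h = (1.7003/π) × 24.66 = 13.35 h.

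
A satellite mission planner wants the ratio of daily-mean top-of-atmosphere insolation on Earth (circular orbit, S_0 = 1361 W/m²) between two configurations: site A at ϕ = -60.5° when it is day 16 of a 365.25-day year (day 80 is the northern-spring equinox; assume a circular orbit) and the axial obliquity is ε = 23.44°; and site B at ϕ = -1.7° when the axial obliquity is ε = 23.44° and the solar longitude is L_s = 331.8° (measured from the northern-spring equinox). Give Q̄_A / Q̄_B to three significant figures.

Q̄_A / Q̄_B ≈ 1.06

— Configuration A (ϕ=-60.5°):
Solar longitude: L_s = 360° × (16 − 80)/365.25 = -63.080°, i.e. -63.080° + 360° = 296.920°.
sin δ = sin 23.44° × sin 296.920° = -0.35468, so δ = -20.774°.
cos h₀ = −tan(-60.5°) tan(-20.774°) = -0.6705, h₀ = 2.3057 rad.
Bracket: h₀ sin ϕ sin δ + cos ϕ cos δ sin h₀ = 2.3057×-0.87036×-0.35468 + 0.49242×0.93499×0.74192 = 0.711768 + 0.341586 = 1.053354.
Q̄ = (S_0/π) × [bracket] = (1361/π) × 1.053354 = 456.33 W/m².
— Configuration B (ϕ=-1.7°):
Solar declination: sin δ = sin ε · sin L_s = sin 23.44° × sin 331.8° = -0.18798, so δ = -10.835°.
cos h₀ = −tan(-1.7°) tan(-10.835°) = -0.0057, h₀ = 1.5765 rad.
Bracket: h₀ sin ϕ sin δ + cos ϕ cos δ sin h₀ = 1.5765×-0.02967×-0.18798 + 0.99956×0.98217×0.99998 = 0.008793 + 0.981718 = 0.990511.
Q̄ = (S_0/π) × [bracket] = (1361/π) × 0.990511 = 429.11 W/m².
Ratio Q̄_A / Q̄_B = 456.33 / 429.11 = 1.063.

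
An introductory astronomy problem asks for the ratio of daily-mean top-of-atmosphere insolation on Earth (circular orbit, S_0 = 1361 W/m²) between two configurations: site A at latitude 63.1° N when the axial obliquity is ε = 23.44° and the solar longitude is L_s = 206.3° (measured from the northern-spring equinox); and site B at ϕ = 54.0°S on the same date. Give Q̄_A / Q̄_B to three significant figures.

Q̄_A / Q̄_B ≈ 0.276

— Configuration A (ϕ=+63.1°):
Solar declination: sin δ = sin ε · sin L_s = sin 23.44° × sin 206.3° = -0.17625, so δ = -10.151°.
cos h₀ = −tan(+63.1°) tan(-10.151°) = 0.3529, h₀ = 1.2101 rad.
Bracket: h₀ sin ϕ sin δ + cos ϕ cos δ sin h₀ = 1.2101×0.89180×-0.17625 + 0.45243×0.98435×0.93565 = -0.190203 + 0.416691 = 0.226488.
Q̄ = (S_0/π) × [bracket] = (1361/π) × 0.226488 = 98.119 W/m².
— Configuration B (ϕ=-54.0°):
cos h₀ = −tan(-54.0°) tan(-10.151°) = -0.2464, h₀ = 1.8198 rad.
Bracket: h₀ sin ϕ sin δ + cos ϕ cos δ sin h₀ = 1.8198×-0.80902×-0.17625 + 0.58779×0.98435×0.96916 = 0.259485 + 0.560747 = 0.820232.
Q̄ = (S_0/π) × [bracket] = (1361/π) × 0.820232 = 355.34 W/m².
Ratio Q̄_A / Q̄_B = 98.119 / 355.34 = 0.2761.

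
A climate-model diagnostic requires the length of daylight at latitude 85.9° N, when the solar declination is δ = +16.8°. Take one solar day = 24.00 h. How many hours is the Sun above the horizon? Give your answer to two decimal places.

24.00 h

Sunrise equation: cos h₀ = −tan ϕ · tan δ = -4.2120 ≤ −1, so the Sun never sets (polar day) and h₀ = π.
Daylight = 2h₀/(2π) × 24.00 h = (3.1416/π) × 24.00 = 24.00 h.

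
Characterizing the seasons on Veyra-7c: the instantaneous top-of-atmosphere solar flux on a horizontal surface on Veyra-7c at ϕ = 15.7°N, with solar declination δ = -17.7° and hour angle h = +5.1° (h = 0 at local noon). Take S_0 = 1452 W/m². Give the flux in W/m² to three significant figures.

cos θ_z = sin ϕ sin δ + cos ϕ cos δ cos h = -0.082271 + 0.913489 = 0.831218.
Flux = S_0 · cos θ_z = 1452 × 0.831218 = 1207 W/m².

1.21e+03 W/m²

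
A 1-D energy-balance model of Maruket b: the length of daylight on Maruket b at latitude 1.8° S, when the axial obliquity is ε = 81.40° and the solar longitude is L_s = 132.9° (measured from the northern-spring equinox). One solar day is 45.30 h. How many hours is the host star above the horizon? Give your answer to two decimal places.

Solar declination: sin δ = sin ε · sin L_s = sin 81.40° × sin 132.9° = 0.72431, so δ = +46.411°.
cos h₀ = −tan ϕ · tan δ = −tan(-1.8°) × tan(+46.411°) = 0.0330, so h₀ = 1.5378 rad = 88.11°.
Daylight = 2h₀/(2π) × 45.30 h = (1.5378/π) × 45.30 = 22.17 h.

22.17 h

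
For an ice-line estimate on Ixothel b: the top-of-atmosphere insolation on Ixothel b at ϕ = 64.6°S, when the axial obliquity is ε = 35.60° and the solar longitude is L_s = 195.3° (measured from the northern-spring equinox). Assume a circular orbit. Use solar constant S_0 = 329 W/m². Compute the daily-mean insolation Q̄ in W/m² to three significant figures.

Q̄ ≈ 69.6 W/m²

Solar declination: sin δ = sin ε · sin L_s = sin 35.60° × sin 195.3° = -0.15361, so δ = -8.836°.
cos h₀ = −tan(-64.6°) tan(-8.836°) = -0.3274, h₀ = 1.9043 rad.
Bracket: h₀ sin ϕ sin δ + cos ϕ cos δ sin h₀ = 1.9043×-0.90334×-0.15361 + 0.42894×0.98813×0.94489 = 0.264245 + 0.400490 = 0.664735.
Q̄ = (S_0/π) × [bracket] = (329/π) × 0.664735 = 69.61 W/m².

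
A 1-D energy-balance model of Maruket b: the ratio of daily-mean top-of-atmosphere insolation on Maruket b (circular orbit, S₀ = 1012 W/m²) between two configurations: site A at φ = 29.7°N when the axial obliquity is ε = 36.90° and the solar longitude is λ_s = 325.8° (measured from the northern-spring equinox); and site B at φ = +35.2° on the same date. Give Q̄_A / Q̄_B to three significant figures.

Q̄_A / Q̄_B ≈ 1.17

— Configuration A (φ=+29.7°):
Solar declination: sin δ = sin ε · sin λ_s = sin 36.90° × sin 325.8° = -0.33749, so δ = -19.724°.
cos H₀ = −tan(+29.7°) tan(-19.724°) = 0.2045, H₀ = 1.3648 rad.
Bracket: H₀ sin φ sin δ + cos φ cos δ sin H₀ = 1.3648×0.49546×-0.33749 + 0.86863×0.94133×0.97887 = -0.228212 + 0.800390 = 0.572178.
Q̄ = (S₀/π) × [bracket] = (1012/π) × 0.572178 = 184.32 W/m².
— Configuration B (φ=+35.2°):
cos H₀ = −tan(+35.2°) tan(-19.724°) = 0.2529, H₀ = 1.3151 rad.
Bracket: H₀ sin φ sin δ + cos φ cos δ sin H₀ = 1.3151×0.57643×-0.33749 + 0.81714×0.94133×0.96749 = -0.255839 + 0.744192 = 0.488353.
Q̄ = (S₀/π) × [bracket] = (1012/π) × 0.488353 = 157.31 W/m².
Ratio Q̄_A / Q̄_B = 184.32 / 157.31 = 1.172.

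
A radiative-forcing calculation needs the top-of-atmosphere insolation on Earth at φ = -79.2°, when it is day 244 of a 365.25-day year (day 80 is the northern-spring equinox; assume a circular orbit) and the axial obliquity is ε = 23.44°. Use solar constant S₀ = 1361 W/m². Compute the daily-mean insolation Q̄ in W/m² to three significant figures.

Q̄ ≈ 15.2 W/m²

Solar longitude: λ_s = 360° × (244 − 80)/365.25 = 161.643°.
sin δ = sin 23.44° × sin 161.643° = 0.12528, so δ = +7.197°.
cos H₀ = −tan(-79.2°) tan(+7.197°) = 0.6620, H₀ = 0.8474 rad.
Bracket: H₀ sin φ sin δ + cos φ cos δ sin H₀ = 0.8474×-0.98229×0.12528 + 0.18738×0.99212×0.74954 = -0.104282 + 0.139342 = 0.035060.
Q̄ = (S₀/π) × [bracket] = (1361/π) × 0.035060 = 15.19 W/m².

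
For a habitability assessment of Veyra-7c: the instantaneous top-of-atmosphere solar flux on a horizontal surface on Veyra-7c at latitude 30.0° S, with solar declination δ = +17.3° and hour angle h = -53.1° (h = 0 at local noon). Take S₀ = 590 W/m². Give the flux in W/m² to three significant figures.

205 W/m²

cos θ_z = sin φ sin δ + cos φ cos δ cos h = -0.148687 + 0.496456 = 0.347769.
Flux = S₀ · cos θ_z = 590 × 0.347769 = 205.2 W/m².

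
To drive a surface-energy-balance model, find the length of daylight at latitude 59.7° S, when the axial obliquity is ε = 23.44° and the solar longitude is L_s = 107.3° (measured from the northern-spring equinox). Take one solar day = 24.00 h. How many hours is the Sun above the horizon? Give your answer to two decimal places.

6.05 h

Solar declination: sin δ = sin ε · sin L_s = sin 23.44° × sin 107.3° = 0.37979, so δ = +22.321°.
cos h₀ = −tan ϕ · tan δ = −tan(-59.7°) × tan(+22.321°) = 0.7026, so h₀ = 0.7918 rad = 45.37°.
Daylight = 2h₀/(2π) × 24.00 h = (0.7918/π) × 24.00 = 6.05 h.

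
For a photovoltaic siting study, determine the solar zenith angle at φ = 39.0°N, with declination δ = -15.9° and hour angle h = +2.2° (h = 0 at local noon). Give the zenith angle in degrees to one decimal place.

θ_z = 54.9°

cos θ_z = sin φ sin δ + cos φ cos δ cos h = -0.172408 + 0.746862 = 0.574454.
θ_z = arccos(0.574454) = 54.9°.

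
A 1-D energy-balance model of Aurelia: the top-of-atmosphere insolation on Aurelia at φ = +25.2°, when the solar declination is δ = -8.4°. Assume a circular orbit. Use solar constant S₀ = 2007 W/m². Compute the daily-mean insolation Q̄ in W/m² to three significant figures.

cos H₀ = −tan(+25.2°) tan(-8.400°) = 0.0695, H₀ = 1.5013 rad.
Bracket: H₀ sin φ sin δ + cos φ cos δ sin H₀ = 1.5013×0.42578×-0.14608 + 0.90483×0.98927×0.99758 = -0.093378 + 0.892955 = 0.799577.
Q̄ = (S₀/π) × [bracket] = (2007/π) × 0.799577 = 510.8 W/m².

Q̄ ≈ 511 W/m²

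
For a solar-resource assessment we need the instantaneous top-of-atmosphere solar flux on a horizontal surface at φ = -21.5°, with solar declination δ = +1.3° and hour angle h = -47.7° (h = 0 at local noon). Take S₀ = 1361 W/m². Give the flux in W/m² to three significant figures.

841 W/m²

cos θ_z = sin φ sin δ + cos φ cos δ cos h = -0.008315 + 0.626021 = 0.617706.
Flux = S₀ · cos θ_z = 1361 × 0.617706 = 840.7 W/m².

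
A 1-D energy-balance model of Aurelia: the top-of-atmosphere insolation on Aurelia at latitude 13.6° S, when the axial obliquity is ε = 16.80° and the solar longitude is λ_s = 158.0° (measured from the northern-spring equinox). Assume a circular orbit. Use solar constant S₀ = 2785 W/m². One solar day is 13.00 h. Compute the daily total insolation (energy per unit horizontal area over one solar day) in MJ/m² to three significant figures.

Solar declination: sin δ = sin ε · sin λ_s = sin 16.80° × sin 158.0° = 0.10827, so δ = +6.216°.
cos H₀ = −tan(-13.6°) tan(+6.216°) = 0.0263, H₀ = 1.5444 rad.
Bracket: H₀ sin φ sin δ + cos φ cos δ sin H₀ = 1.5444×-0.23514×0.10827 + 0.97196×0.99412×0.99965 = -0.039318 + 0.965907 = 0.926589.
Q̄ = (S₀/π) × [bracket] = (2785/π) × 0.926589 = 821.41 W/m².
Daily total = Q̄ × 13.00 h × 3600 s/h = 821.41 × 13.00 × 3600 / 10⁶ = 38.44 MJ/m².

38.4 MJ/m²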